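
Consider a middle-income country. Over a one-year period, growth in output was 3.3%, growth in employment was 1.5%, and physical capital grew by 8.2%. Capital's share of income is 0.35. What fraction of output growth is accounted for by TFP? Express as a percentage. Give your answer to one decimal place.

-16.5%

Labor's share = 1 − 0.35 = 0.65.
Physical capital: 0.35 × 8.2 = 2.87 pp.
Employment: 0.65 × 1.5 = 0.975 pp.
TFP growth = 3.3 − 3.845 = -0.545%.
TFP share of growth = -0.545 / 3.3 × 100 = -16.515%.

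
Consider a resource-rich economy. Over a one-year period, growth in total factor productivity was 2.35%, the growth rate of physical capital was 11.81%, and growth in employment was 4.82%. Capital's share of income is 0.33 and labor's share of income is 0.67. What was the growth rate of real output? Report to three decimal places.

9.477%

Labor's share = 1 − 0.33 = 0.67.
Physical capital: 0.33 × 11.81 = 3.8973 pp.
Employment: 0.67 × 4.82 = 3.2294 pp.
Output growth = 2.35 + 7.1267 = 9.4767%.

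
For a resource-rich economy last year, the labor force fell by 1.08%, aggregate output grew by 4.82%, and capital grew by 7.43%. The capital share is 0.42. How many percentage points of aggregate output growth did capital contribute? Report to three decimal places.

Contribution = share × growth = 0.42 × 7.43 = 3.1206 pp.

3.121 percentage points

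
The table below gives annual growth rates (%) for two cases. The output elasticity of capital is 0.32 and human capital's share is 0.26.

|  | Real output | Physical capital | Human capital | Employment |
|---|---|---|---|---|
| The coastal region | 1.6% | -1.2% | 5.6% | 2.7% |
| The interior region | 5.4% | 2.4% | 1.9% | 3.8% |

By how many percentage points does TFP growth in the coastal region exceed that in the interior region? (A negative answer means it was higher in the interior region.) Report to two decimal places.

-3.15 percentage points

Labor's share = 1 − 0.32 − 0.26 = 0.42.
The coastal region: TFP = 1.6 + 0.384 − 1.456 − 1.134 = -0.606%.
The interior region: TFP = 5.4 − 0.768 − 0.494 − 1.596 = 2.542%.
Difference = -0.606 − (2.542) = -3.148 pp.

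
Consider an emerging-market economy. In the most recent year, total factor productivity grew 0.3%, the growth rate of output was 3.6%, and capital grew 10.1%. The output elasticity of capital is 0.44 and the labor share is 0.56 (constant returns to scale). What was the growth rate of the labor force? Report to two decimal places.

-2.04%

Labor's share = 1 − 0.44 = 0.56.
gY = gA + 0.44×10.1 + 0.56×g.
0.56×g = 3.6 − 0.3 − 4.444 = -1.144.
g = -1.144 / 0.56 = -2.0429%.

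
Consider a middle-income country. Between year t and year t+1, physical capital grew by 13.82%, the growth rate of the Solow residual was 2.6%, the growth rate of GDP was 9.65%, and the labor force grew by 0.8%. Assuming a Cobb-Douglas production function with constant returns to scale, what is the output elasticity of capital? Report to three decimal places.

α = 0.480

gY = gA + α·gK + (1−α)·gL, so gY − gA − gL = α(gK − gL).
9.65 − 2.6 − 0.8 = α × (13.82 − 0.8).
6.25 = 13.02 α, so α = 0.48003.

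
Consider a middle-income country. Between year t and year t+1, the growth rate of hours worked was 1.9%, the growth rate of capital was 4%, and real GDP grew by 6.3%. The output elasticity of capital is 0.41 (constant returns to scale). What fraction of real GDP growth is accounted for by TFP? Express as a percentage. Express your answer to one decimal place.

56.2%

Labor's share = 1 − 0.41 = 0.59.
Capital: 0.41 × 4 = 1.64 pp.
Hours worked: 0.59 × 1.9 = 1.121 pp.
TFP growth = 6.3 − 2.761 = 3.539%.
TFP share of growth = 3.539 / 6.3 × 100 = 56.175%.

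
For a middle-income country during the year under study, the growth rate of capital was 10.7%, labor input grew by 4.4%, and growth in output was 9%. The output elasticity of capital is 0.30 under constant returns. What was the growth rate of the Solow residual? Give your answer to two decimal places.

Labor's share = 1 − 0.3 = 0.7.
Capital: 0.3 × 10.7 = 3.21 pp.
Labor input: 0.7 × 4.4 = 3.08 pp.
TFP growth = 9 − 6.29 = 2.71%.

The Solow residual grew 2.71%.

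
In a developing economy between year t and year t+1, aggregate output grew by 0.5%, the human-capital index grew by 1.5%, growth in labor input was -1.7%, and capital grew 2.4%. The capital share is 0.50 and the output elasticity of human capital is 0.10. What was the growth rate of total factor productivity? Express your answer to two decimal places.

-0.17%

Labor's share = 1 − 0.5 − 0.1 = 0.4.
Capital: 0.5 × 2.4 = 1.2 pp.
The human-capital index: 0.1 × 1.5 = 0.15 pp.
Labor input: 0.4 × (-1.7) = -0.68 pp.
TFP growth = 0.5 − 0.67 = -0.17%.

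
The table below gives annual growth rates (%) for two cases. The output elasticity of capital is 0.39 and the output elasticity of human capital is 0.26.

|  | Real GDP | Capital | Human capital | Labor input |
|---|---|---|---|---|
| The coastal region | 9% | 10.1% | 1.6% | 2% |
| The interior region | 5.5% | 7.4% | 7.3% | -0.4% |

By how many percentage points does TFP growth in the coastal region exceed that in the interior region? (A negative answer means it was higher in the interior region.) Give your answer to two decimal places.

Labor's share = 1 − 0.39 − 0.26 = 0.35.
The coastal region: TFP = 9 − 3.939 − 0.416 − 0.7 = 3.945%.
The interior region: TFP = 5.5 − 2.886 − 1.898 + 0.14 = 0.856%.
Difference = 3.945 − (0.856) = 3.089 pp.

3.09 percentage points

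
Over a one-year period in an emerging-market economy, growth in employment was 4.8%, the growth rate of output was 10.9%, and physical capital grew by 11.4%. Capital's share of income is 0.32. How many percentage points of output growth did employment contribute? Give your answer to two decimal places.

3.26 percentage points

Labor's share = 1 − 0.32 = 0.68.
Contribution = share × growth = 0.68 × 4.8 = 3.264 pp.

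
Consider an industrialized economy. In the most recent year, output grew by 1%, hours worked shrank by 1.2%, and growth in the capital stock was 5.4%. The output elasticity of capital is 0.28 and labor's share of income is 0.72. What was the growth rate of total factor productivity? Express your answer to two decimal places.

0.35%

Labor's share = 1 − 0.28 = 0.72.
The capital stock: 0.28 × 5.4 = 1.512 pp.
Hours worked: 0.72 × (-1.2) = -0.864 pp.
TFP growth = 1 − 0.648 = 0.352%.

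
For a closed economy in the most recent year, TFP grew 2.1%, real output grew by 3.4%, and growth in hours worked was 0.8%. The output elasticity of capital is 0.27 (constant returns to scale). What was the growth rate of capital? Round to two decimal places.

Labor's share = 1 − 0.27 = 0.73.
gY = gA + 0.73×0.8 + 0.27×g.
0.27×g = 3.4 − 2.1 − 0.584 = 0.716.
g = 0.716 / 0.27 = 2.6519%.

2.65%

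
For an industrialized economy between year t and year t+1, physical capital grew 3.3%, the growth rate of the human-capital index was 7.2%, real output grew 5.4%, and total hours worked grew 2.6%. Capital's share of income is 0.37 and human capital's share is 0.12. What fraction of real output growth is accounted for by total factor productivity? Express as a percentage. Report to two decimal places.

Labor's share = 1 − 0.37 − 0.12 = 0.51.
Physical capital: 0.37 × 3.3 = 1.221 pp.
The human-capital index: 0.12 × 7.2 = 0.864 pp.
Total hours worked: 0.51 × 2.6 = 1.326 pp.
TFP growth = 5.4 − 3.411 = 1.989%.
TFP share of growth = 1.989 / 5.4 × 100 = 36.8333%.

36.83%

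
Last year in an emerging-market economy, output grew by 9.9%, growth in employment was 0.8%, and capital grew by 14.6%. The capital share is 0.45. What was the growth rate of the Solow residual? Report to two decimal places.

Labor's share = 1 − 0.45 = 0.55.
Capital: 0.45 × 14.6 = 6.57 pp.
Employment: 0.55 × 0.8 = 0.44 pp.
TFP growth = 9.9 − 7.01 = 2.89%.

2.89%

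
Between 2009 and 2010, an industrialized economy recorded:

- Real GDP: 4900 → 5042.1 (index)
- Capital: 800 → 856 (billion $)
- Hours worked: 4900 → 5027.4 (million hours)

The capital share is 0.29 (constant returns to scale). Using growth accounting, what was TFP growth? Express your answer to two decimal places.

Real GDP growth = (5042.1 − 4900) / 4900 = 2.9%.
Capital growth = (856 − 800) / 800 = 7%.
Hours worked growth = (5027.4 − 4900) / 4900 = 2.6%.
Labor's share = 1 − 0.29 = 0.71.
Capital: 0.29 × 7 = 2.03 pp.
Hours worked: 0.71 × 2.6 = 1.846 pp.
TFP growth = 2.9 − 3.876 = -0.976%.

-0.98%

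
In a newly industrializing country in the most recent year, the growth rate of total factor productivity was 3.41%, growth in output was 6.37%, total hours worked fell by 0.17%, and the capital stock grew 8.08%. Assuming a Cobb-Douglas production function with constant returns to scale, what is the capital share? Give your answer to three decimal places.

α = 0.379

gY = gA + α·gK + (1−α)·gL, so gY − gA − gL = α(gK − gL).
6.37 − 3.41 + 0.17 = α × (8.08 − (-0.17)).
3.13 = 8.25 α, so α = 0.37939.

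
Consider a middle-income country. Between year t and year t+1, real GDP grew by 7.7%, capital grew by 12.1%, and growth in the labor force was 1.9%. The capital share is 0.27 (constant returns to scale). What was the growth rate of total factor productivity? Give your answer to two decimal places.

3.05%

Labor's share = 1 − 0.27 = 0.73.
Capital: 0.27 × 12.1 = 3.267 pp.
The labor force: 0.73 × 1.9 = 1.387 pp.
TFP growth = 7.7 − 4.654 = 3.046%.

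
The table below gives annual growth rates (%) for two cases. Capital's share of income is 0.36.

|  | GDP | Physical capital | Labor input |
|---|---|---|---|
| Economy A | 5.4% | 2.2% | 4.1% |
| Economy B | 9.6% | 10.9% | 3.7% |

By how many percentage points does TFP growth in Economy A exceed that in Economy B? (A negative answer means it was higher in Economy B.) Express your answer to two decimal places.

Labor's share = 1 − 0.36 = 0.64.
Economy A: TFP = 5.4 − 0.792 − 2.624 = 1.984%.
Economy B: TFP = 9.6 − 3.924 − 2.368 = 3.308%.
Difference = 1.984 − (3.308) = -1.324 pp.

-1.32 percentage points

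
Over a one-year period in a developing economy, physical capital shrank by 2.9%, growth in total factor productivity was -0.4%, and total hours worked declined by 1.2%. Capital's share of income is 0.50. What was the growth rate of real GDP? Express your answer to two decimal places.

-2.45%

Labor's share = 1 − 0.5 = 0.5.
Physical capital: 0.5 × (-2.9) = -1.45 pp.
Total hours worked: 0.5 × (-1.2) = -0.6 pp.
Output growth = -0.4 + (-2.05) = -2.45%.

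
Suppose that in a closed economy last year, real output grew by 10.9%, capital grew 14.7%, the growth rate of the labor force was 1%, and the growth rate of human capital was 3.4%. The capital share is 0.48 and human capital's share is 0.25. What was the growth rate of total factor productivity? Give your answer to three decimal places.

Labor's share = 1 − 0.48 − 0.25 = 0.27.
Capital: 0.48 × 14.7 = 7.056 pp.
Human capital: 0.25 × 3.4 = 0.85 pp.
The labor force: 0.27 × 1 = 0.27 pp.
TFP growth = 10.9 − 8.176 = 2.724%.

Total factor productivity growth was 2.724%.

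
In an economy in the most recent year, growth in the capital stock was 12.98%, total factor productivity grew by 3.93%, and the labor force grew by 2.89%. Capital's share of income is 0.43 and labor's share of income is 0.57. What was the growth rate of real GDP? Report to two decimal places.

Labor's share = 1 − 0.43 = 0.57.
The capital stock: 0.43 × 12.98 = 5.5814 pp.
The labor force: 0.57 × 2.89 = 1.6473 pp.
Output growth = 3.93 + 7.2287 = 11.1587%.

11.16%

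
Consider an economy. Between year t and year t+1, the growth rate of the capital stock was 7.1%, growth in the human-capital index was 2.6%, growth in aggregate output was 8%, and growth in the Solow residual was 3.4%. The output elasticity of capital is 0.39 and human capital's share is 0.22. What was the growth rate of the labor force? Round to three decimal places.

The labor force growth was 3.228%.

Labor's share = 1 − 0.39 − 0.22 = 0.39.
gY = gA + 0.39×7.1 + 0.22×2.6 + 0.39×g.
0.39×g = 8 − 3.4 − 3.341 = 1.259.
g = 1.259 / 0.39 = 3.22821%.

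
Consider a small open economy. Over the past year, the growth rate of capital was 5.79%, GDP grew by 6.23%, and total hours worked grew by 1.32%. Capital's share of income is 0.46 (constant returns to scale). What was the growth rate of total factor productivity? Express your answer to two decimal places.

Total factor productivity grew 2.85%.

Labor's share = 1 − 0.46 = 0.54.
Capital: 0.46 × 5.79 = 2.6634 pp.
Total hours worked: 0.54 × 1.32 = 0.7128 pp.
TFP growth = 6.23 − 3.3762 = 2.8538%.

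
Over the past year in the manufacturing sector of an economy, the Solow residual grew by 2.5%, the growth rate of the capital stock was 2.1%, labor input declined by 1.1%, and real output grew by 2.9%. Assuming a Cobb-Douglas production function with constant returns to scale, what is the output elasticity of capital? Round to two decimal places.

gY = gA + α·gK + (1−α)·gL, so gY − gA − gL = α(gK − gL).
2.9 − 2.5 + 1.1 = α × (2.1 − (-1.1)).
1.5 = 3.2 α, so α = 0.4688.

α = 0.47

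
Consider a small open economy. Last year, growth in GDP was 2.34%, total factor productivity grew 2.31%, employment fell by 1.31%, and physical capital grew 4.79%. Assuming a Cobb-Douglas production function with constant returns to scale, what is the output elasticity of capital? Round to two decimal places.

The output elasticity of capital is 0.22.

gY = gA + α·gK + (1−α)·gL, so gY − gA − gL = α(gK − gL).
2.34 − 2.31 + 1.31 = α × (4.79 − (-1.31)).
1.34 = 6.1 α, so α = 0.2197.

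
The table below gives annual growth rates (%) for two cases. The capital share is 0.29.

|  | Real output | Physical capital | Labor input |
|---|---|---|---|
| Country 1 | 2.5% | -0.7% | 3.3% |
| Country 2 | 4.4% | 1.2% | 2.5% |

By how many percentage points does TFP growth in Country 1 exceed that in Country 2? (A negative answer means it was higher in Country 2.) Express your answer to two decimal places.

Labor's share = 1 − 0.29 = 0.71.
Country 1: TFP = 2.5 + 0.203 − 2.343 = 0.36%.
Country 2: TFP = 4.4 − 0.348 − 1.775 = 2.277%.
Difference = 0.36 − (2.277) = -1.917 pp.

-1.92 percentage points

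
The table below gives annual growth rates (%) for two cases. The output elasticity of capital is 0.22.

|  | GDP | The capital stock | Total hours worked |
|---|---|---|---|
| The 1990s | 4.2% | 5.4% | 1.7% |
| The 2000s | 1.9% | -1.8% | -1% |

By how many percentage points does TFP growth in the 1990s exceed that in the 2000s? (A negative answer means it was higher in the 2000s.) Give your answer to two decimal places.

Labor's share = 1 − 0.22 = 0.78.
The 1990s: TFP = 4.2 − 1.188 − 1.326 = 1.686%.
The 2000s: TFP = 1.9 + 0.396 + 0.78 = 3.076%.
Difference = 1.686 − (3.076) = -1.39 pp.

-1.39 percentage points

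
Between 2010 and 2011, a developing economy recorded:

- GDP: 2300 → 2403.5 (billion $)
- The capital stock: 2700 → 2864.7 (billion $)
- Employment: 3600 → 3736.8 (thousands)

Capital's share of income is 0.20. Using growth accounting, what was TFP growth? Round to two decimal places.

GDP growth = (2403.5 − 2300) / 2300 = 4.5%.
The capital stock growth = (2864.7 − 2700) / 2700 = 6.1%.
Employment growth = (3736.8 − 3600) / 3600 = 3.8%.
Labor's share = 1 − 0.2 = 0.8.
The capital stock: 0.2 × 6.1 = 1.22 pp.
Employment: 0.8 × 3.8 = 3.04 pp.
TFP growth = 4.5 − 4.26 = 0.24%.

0.24%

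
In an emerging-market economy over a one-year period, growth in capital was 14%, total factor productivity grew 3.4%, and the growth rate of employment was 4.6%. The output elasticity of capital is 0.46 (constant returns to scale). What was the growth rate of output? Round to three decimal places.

12.324%

Labor's share = 1 − 0.46 = 0.54.
Capital: 0.46 × 14 = 6.44 pp.
Employment: 0.54 × 4.6 = 2.484 pp.
Output growth = 3.4 + 8.924 = 12.324%.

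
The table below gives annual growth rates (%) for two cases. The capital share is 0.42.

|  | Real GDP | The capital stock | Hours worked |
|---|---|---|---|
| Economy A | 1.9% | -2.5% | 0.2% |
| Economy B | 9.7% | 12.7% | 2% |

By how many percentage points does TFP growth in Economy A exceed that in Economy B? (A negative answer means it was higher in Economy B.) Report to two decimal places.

-0.37 percentage points

Labor's share = 1 − 0.42 = 0.58.
Economy A: TFP = 1.9 + 1.05 − 0.116 = 2.834%.
Economy B: TFP = 9.7 − 5.334 − 1.16 = 3.206%.
Difference = 2.834 − (3.206) = -0.372 pp.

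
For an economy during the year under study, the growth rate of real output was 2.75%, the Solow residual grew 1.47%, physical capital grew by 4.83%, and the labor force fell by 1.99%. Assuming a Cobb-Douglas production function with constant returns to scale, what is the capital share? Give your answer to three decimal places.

gY = gA + α·gK + (1−α)·gL, so gY − gA − gL = α(gK − gL).
2.75 − 1.47 + 1.99 = α × (4.83 − (-1.99)).
3.27 = 6.82 α, so α = 0.47947.

α = 0.479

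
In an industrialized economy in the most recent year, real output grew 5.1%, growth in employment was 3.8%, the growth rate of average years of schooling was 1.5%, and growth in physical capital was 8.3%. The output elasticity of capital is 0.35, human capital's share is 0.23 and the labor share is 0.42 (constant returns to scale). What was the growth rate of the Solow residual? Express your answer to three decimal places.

The Solow residual growth was 0.254%.

Labor's share = 1 − 0.35 − 0.23 = 0.42.
Physical capital: 0.35 × 8.3 = 2.905 pp.
Average years of schooling: 0.23 × 1.5 = 0.345 pp.
Employment: 0.42 × 3.8 = 1.596 pp.
TFP growth = 5.1 − 4.846 = 0.254%.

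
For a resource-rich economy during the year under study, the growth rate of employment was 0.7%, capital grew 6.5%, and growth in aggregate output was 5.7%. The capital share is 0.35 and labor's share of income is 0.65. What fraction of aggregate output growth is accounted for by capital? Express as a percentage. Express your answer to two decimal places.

Capital accounted for 39.91% of growth.

Capital contributed 0.35 × 6.5 = 2.275 pp.
Share of growth = 2.275 / 5.7 × 100 = 39.9123%.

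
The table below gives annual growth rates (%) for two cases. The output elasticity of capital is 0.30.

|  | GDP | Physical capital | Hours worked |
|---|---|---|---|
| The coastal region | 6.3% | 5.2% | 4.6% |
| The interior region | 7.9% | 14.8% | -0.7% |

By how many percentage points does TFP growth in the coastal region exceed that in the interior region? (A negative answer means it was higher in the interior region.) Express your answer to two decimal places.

-2.43 percentage points

Labor's share = 1 − 0.3 = 0.7.
The coastal region: TFP = 6.3 − 1.56 − 3.22 = 1.52%.
The interior region: TFP = 7.9 − 4.44 + 0.49 = 3.95%.
Difference = 1.52 − (3.95) = -2.43 pp.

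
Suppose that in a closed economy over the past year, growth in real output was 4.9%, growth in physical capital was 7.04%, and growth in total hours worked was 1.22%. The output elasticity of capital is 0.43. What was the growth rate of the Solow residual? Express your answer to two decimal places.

Labor's share = 1 − 0.43 = 0.57.
Physical capital: 0.43 × 7.04 = 3.0272 pp.
Total hours worked: 0.57 × 1.22 = 0.6954 pp.
TFP growth = 4.9 − 3.7226 = 1.1774%.

1.18%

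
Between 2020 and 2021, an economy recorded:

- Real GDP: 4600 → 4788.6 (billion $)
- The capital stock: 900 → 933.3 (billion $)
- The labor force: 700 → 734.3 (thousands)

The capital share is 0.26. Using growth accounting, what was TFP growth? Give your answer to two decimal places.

-0.49%

Real GDP growth = (4788.6 − 4600) / 4600 = 4.1%.
The capital stock growth = (933.3 − 900) / 900 = 3.7%.
The labor force growth = (734.3 − 700) / 700 = 4.9%.
Labor's share = 1 − 0.26 = 0.74.
The capital stock: 0.26 × 3.7 = 0.962 pp.
The labor force: 0.74 × 4.9 = 3.626 pp.
TFP growth = 4.1 − 4.588 = -0.488%.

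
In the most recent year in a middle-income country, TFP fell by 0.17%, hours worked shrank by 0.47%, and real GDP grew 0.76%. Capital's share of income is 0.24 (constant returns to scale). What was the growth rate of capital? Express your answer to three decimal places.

5.363%

Labor's share = 1 − 0.24 = 0.76.
gY = gA + 0.76×(-0.47) + 0.24×g.
0.24×g = 0.76 + 0.17 + 0.3572 = 1.2872.
g = 1.2872 / 0.24 = 5.36333%.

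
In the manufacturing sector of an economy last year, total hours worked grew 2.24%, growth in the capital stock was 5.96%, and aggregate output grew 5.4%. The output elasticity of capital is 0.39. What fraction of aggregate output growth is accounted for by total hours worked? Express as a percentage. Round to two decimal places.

Labor's share = 1 − 0.39 = 0.61.
Total hours worked contributed 0.61 × 2.24 = 1.3664 pp.
Share of growth = 1.3664 / 5.4 × 100 = 25.3037%.

25.30%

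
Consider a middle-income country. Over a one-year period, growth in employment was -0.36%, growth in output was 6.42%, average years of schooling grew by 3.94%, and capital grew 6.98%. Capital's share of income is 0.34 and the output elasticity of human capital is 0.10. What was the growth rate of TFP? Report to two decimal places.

TFP growth was 3.85%.

Labor's share = 1 − 0.34 − 0.1 = 0.56.
Capital: 0.34 × 6.98 = 2.3732 pp.
Average years of schooling: 0.1 × 3.94 = 0.394 pp.
Employment: 0.56 × (-0.36) = -0.2016 pp.
TFP growth = 6.42 − 2.5656 = 3.8544%.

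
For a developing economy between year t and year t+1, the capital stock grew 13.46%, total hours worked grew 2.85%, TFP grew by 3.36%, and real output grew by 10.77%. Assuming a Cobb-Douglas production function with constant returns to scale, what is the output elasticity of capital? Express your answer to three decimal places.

gY = gA + α·gK + (1−α)·gL, so gY − gA − gL = α(gK − gL).
10.77 − 3.36 − 2.85 = α × (13.46 − 2.85).
4.56 = 10.61 α, so α = 0.42978.

0.430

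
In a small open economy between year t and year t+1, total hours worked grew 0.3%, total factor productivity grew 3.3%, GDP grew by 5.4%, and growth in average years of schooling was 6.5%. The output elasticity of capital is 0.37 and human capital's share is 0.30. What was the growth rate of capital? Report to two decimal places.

Labor's share = 1 − 0.37 − 0.3 = 0.33.
gY = gA + 0.3×6.5 + 0.33×0.3 + 0.37×g.
0.37×g = 5.4 − 3.3 − 2.049 = 0.051.
g = 0.051 / 0.37 = 0.1378%.

0.14%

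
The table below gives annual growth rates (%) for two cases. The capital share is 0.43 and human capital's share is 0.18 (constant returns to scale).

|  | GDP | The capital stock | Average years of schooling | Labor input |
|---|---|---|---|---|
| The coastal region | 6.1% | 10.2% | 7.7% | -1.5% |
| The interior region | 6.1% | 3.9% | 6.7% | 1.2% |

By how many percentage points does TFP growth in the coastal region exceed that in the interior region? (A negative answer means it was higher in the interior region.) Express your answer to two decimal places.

-1.84 percentage points

Labor's share = 1 − 0.43 − 0.18 = 0.39.
The coastal region: TFP = 6.1 − 4.386 − 1.386 + 0.585 = 0.913%.
The interior region: TFP = 6.1 − 1.677 − 1.206 − 0.468 = 2.749%.
Difference = 0.913 − (2.749) = -1.836 pp.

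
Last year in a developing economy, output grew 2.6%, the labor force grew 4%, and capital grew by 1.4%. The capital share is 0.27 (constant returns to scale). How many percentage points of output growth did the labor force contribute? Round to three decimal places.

2.920 pp

Labor's share = 1 − 0.27 = 0.73.
Contribution = share × growth = 0.73 × 4 = 2.92 pp.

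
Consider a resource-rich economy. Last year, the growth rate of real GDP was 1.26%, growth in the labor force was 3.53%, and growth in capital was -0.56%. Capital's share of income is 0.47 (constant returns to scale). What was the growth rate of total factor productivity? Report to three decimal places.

-0.348%

Labor's share = 1 − 0.47 = 0.53.
Capital: 0.47 × (-0.56) = -0.2632 pp.
The labor force: 0.53 × 3.53 = 1.8709 pp.
TFP growth = 1.26 − 1.6077 = -0.3477%.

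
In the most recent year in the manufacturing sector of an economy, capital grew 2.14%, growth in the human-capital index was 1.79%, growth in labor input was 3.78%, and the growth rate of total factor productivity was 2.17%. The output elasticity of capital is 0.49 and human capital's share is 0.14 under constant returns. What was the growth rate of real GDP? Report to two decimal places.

Labor's share = 1 − 0.49 − 0.14 = 0.37.
Capital: 0.49 × 2.14 = 1.0486 pp.
The human-capital index: 0.14 × 1.79 = 0.2506 pp.
Labor input: 0.37 × 3.78 = 1.3986 pp.
Output growth = 2.17 + 2.6978 = 4.8678%.

4.87%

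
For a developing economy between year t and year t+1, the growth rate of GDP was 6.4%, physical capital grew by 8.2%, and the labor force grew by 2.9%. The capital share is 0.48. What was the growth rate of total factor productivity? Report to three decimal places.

Labor's share = 1 − 0.48 = 0.52.
Physical capital: 0.48 × 8.2 = 3.936 pp.
The labor force: 0.52 × 2.9 = 1.508 pp.
TFP growth = 6.4 − 5.444 = 0.956%.

0.956%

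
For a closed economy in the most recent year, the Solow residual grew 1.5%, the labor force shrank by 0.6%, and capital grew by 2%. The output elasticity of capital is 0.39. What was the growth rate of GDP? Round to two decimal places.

GDP growth was 1.91%.

Labor's share = 1 − 0.39 = 0.61.
Capital: 0.39 × 2 = 0.78 pp.
The labor force: 0.61 × (-0.6) = -0.366 pp.
Output growth = 1.5 + 0.414 = 1.914%.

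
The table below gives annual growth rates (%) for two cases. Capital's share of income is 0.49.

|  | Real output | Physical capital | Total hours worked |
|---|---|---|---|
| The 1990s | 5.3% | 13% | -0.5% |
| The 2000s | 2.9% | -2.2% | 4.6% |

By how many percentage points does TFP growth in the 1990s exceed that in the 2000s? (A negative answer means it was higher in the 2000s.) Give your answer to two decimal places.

Labor's share = 1 − 0.49 = 0.51.
The 1990s: TFP = 5.3 − 6.37 + 0.255 = -0.815%.
The 2000s: TFP = 2.9 + 1.078 − 2.346 = 1.632%.
Difference = -0.815 − (1.632) = -2.447 pp.

-2.45 percentage points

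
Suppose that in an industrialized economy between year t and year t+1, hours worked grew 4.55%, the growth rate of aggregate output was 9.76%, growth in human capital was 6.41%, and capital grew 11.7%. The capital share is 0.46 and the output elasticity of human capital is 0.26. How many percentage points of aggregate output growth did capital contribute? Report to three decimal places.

5.382

Contribution = share × growth = 0.46 × 11.7 = 5.382 pp.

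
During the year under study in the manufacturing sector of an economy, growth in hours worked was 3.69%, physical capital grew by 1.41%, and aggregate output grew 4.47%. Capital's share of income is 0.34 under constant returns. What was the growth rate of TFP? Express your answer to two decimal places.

TFP grew 1.56%.

Labor's share = 1 − 0.34 = 0.66.
Physical capital: 0.34 × 1.41 = 0.4794 pp.
Hours worked: 0.66 × 3.69 = 2.4354 pp.
TFP growth = 4.47 − 2.9148 = 1.5552%.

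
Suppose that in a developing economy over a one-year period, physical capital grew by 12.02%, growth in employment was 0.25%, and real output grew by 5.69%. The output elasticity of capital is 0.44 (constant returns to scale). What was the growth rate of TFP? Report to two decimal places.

0.26%

Labor's share = 1 − 0.44 = 0.56.
Physical capital: 0.44 × 12.02 = 5.2888 pp.
Employment: 0.56 × 0.25 = 0.14 pp.
TFP growth = 5.69 − 5.4288 = 0.2612%.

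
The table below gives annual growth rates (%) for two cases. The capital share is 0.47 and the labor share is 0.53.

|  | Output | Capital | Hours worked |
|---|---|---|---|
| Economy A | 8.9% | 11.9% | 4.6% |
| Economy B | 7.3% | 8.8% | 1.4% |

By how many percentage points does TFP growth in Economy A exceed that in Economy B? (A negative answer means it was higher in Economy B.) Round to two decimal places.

-1.55 percentage points

Labor's share = 1 − 0.47 = 0.53.
Economy A: TFP = 8.9 − 5.593 − 2.438 = 0.869%.
Economy B: TFP = 7.3 − 4.136 − 0.742 = 2.422%.
Difference = 0.869 − (2.422) = -1.553 pp.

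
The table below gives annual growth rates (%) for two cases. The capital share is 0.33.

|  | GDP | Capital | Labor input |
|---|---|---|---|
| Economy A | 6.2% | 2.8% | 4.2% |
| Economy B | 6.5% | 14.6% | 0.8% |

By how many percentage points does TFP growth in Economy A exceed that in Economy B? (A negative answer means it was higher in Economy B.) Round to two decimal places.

Labor's share = 1 − 0.33 = 0.67.
Economy A: TFP = 6.2 − 0.924 − 2.814 = 2.462%.
Economy B: TFP = 6.5 − 4.818 − 0.536 = 1.146%.
Difference = 2.462 − (1.146) = 1.316 pp.

1.32 percentage points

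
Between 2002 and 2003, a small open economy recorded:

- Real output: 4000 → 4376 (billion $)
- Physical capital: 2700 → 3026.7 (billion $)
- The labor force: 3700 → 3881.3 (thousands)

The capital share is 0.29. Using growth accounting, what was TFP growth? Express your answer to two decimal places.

Real output growth = (4376 − 4000) / 4000 = 9.4%.
Physical capital growth = (3026.7 − 2700) / 2700 = 12.1%.
The labor force growth = (3881.3 − 3700) / 3700 = 4.9%.
Labor's share = 1 − 0.29 = 0.71.
Physical capital: 0.29 × 12.1 = 3.509 pp.
The labor force: 0.71 × 4.9 = 3.479 pp.
TFP growth = 9.4 − 6.988 = 2.412%.

TFP growth was 2.41%.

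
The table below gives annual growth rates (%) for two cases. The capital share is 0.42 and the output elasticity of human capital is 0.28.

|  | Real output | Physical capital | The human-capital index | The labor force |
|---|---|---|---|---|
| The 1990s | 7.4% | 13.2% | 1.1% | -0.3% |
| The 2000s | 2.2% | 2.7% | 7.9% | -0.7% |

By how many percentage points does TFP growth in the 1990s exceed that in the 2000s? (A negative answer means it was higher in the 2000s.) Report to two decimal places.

2.57 percentage points

Labor's share = 1 − 0.42 − 0.28 = 0.3.
The 1990s: TFP = 7.4 − 5.544 − 0.308 + 0.09 = 1.638%.
The 2000s: TFP = 2.2 − 1.134 − 2.212 + 0.21 = -0.936%.
Difference = 1.638 − (-0.936) = 2.574 pp.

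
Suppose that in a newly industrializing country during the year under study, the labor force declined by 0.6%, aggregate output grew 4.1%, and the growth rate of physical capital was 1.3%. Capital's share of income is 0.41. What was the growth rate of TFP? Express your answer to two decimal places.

Labor's share = 1 − 0.41 = 0.59.
Physical capital: 0.41 × 1.3 = 0.533 pp.
The labor force: 0.59 × (-0.6) = -0.354 pp.
TFP growth = 4.1 − 0.179 = 3.921%.

3.92%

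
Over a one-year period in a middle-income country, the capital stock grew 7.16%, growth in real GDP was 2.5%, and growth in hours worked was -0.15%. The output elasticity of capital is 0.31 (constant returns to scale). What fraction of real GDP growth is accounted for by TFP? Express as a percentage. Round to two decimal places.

Labor's share = 1 − 0.31 = 0.69.
The capital stock: 0.31 × 7.16 = 2.2196 pp.
Hours worked: 0.69 × (-0.15) = -0.1035 pp.
TFP growth = 2.5 − 2.1161 = 0.3839%.
TFP share of growth = 0.3839 / 2.5 × 100 = 15.356%.

TFP accounted for 15.36% of growth.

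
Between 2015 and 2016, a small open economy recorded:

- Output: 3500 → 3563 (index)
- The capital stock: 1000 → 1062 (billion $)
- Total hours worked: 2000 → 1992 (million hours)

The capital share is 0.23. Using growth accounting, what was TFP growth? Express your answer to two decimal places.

0.68%

Output growth = (3563 − 3500) / 3500 = 1.8%.
The capital stock growth = (1062 − 1000) / 1000 = 6.2%.
Total hours worked growth = (1992 − 2000) / 2000 = -0.4%.
Labor's share = 1 − 0.23 = 0.77.
The capital stock: 0.23 × 6.2 = 1.426 pp.
Total hours worked: 0.77 × (-0.4) = -0.308 pp.
TFP growth = 1.8 − 1.118 = 0.682%.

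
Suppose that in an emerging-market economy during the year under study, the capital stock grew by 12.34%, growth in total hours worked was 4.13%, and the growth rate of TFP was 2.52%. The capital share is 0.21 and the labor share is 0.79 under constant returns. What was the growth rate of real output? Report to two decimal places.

Labor's share = 1 − 0.21 = 0.79.
The capital stock: 0.21 × 12.34 = 2.5914 pp.
Total hours worked: 0.79 × 4.13 = 3.2627 pp.
Output growth = 2.52 + 5.8541 = 8.3741%.

8.37%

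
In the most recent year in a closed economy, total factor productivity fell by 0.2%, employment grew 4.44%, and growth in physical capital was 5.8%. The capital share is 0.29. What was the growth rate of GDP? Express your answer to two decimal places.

Labor's share = 1 − 0.29 = 0.71.
Physical capital: 0.29 × 5.8 = 1.682 pp.
Employment: 0.71 × 4.44 = 3.1524 pp.
Output growth = -0.2 + 4.8344 = 4.6344%.

4.63%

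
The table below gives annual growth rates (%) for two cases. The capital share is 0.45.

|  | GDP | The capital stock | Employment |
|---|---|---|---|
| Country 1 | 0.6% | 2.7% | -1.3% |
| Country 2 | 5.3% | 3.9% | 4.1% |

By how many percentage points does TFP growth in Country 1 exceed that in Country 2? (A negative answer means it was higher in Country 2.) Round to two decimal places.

Labor's share = 1 − 0.45 = 0.55.
Country 1: TFP = 0.6 − 1.215 + 0.715 = 0.1%.
Country 2: TFP = 5.3 − 1.755 − 2.255 = 1.29%.
Difference = 0.1 − (1.29) = -1.19 pp.

-1.19 percentage points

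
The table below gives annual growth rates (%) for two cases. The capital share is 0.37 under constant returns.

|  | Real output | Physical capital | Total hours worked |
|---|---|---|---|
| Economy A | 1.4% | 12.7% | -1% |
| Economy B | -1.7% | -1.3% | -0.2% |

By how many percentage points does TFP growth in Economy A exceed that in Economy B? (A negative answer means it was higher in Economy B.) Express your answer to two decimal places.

Labor's share = 1 − 0.37 = 0.63.
Economy A: TFP = 1.4 − 4.699 + 0.63 = -2.669%.
Economy B: TFP = -1.7 + 0.481 + 0.126 = -1.093%.
Difference = -2.669 − (-1.093) = -1.576 pp.

-1.58 percentage points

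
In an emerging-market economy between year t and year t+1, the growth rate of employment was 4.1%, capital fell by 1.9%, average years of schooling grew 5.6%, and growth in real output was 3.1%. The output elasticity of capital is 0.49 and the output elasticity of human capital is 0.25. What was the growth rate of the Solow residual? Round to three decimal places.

Labor's share = 1 − 0.49 − 0.25 = 0.26.
Capital: 0.49 × (-1.9) = -0.931 pp.
Average years of schooling: 0.25 × 5.6 = 1.4 pp.
Employment: 0.26 × 4.1 = 1.066 pp.
TFP growth = 3.1 − 1.535 = 1.565%.

The Solow residual grew 1.565%.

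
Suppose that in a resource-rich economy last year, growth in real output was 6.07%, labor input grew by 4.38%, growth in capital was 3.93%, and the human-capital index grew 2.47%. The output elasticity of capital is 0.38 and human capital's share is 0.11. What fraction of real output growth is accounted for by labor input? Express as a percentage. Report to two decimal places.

Labor's share = 1 − 0.38 − 0.11 = 0.51.
Labor input contributed 0.51 × 4.38 = 2.2338 pp.
Share of growth = 2.2338 / 6.07 × 100 = 36.8007%.

Labor input accounted for 36.80% of growth.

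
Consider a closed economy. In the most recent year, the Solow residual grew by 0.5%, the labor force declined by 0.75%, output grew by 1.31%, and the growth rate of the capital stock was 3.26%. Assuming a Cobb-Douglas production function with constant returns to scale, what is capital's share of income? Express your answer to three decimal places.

Capital's share of income is 0.389.

gY = gA + α·gK + (1−α)·gL, so gY − gA − gL = α(gK − gL).
1.31 − 0.5 + 0.75 = α × (3.26 − (-0.75)).
1.56 = 4.01 α, so α = 0.38903.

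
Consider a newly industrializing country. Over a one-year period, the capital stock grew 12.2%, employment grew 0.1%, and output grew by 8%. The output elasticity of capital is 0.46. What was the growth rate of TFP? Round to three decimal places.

Labor's share = 1 − 0.46 = 0.54.
The capital stock: 0.46 × 12.2 = 5.612 pp.
Employment: 0.54 × 0.1 = 0.054 pp.
TFP growth = 8 − 5.666 = 2.334%.

2.334%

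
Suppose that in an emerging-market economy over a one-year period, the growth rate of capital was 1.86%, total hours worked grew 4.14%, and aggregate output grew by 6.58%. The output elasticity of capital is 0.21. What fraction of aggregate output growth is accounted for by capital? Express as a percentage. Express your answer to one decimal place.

Capital contributed 0.21 × 1.86 = 0.3906 pp.
Share of growth = 0.3906 / 6.58 × 100 = 5.936%.

5.9%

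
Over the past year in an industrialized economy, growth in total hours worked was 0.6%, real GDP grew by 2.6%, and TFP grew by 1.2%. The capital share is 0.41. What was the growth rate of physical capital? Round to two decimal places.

Labor's share = 1 − 0.41 = 0.59.
gY = gA + 0.59×0.6 + 0.41×g.
0.41×g = 2.6 − 1.2 − 0.354 = 1.046.
g = 1.046 / 0.41 = 2.5512%.

Physical capital growth was 2.55%.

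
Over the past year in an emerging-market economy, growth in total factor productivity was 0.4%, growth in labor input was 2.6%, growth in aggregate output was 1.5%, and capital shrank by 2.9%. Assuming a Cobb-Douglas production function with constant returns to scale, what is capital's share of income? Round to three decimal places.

gY = gA + α·gK + (1−α)·gL, so gY − gA − gL = α(gK − gL).
1.5 − 0.4 − 2.6 = α × (-2.9 − 2.6).
-1.5 = -5.5 α, so α = 0.27273.

Capital's share of income is 0.273.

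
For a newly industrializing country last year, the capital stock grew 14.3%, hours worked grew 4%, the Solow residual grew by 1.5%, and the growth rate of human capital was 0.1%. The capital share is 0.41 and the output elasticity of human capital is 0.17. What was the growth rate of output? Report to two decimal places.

Output grew 9.06%.

Labor's share = 1 − 0.41 − 0.17 = 0.42.
The capital stock: 0.41 × 14.3 = 5.863 pp.
Human capital: 0.17 × 0.1 = 0.017 pp.
Hours worked: 0.42 × 4 = 1.68 pp.
Output growth = 1.5 + 7.56 = 9.06%.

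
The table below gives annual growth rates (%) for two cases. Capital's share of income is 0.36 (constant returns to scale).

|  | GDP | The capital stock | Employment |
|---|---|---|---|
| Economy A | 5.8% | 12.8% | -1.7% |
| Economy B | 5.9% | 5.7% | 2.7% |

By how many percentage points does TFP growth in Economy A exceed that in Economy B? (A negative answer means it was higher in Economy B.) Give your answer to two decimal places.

Labor's share = 1 − 0.36 = 0.64.
Economy A: TFP = 5.8 − 4.608 + 1.088 = 2.28%.
Economy B: TFP = 5.9 − 2.052 − 1.728 = 2.12%.
Difference = 2.28 − (2.12) = 0.16 pp.

0.16 percentage points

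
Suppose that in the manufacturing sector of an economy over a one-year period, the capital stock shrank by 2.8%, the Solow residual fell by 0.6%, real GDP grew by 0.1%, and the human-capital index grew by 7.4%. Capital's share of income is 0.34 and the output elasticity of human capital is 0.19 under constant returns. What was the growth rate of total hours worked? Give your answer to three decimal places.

Labor's share = 1 − 0.34 − 0.19 = 0.47.
gY = gA + 0.34×(-2.8) + 0.19×7.4 + 0.47×g.
0.47×g = 0.1 + 0.6 − 0.454 = 0.246.
g = 0.246 / 0.47 = 0.5234%.

0.523%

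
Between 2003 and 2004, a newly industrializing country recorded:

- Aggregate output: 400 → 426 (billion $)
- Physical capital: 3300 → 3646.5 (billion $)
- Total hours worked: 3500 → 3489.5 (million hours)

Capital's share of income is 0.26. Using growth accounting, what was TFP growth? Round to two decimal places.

TFP grew 3.99%.

Aggregate output growth = (426 − 400) / 400 = 6.5%.
Physical capital growth = (3646.5 − 3300) / 3300 = 10.5%.
Total hours worked growth = (3489.5 − 3500) / 3500 = -0.3%.
Labor's share = 1 − 0.26 = 0.74.
Physical capital: 0.26 × 10.5 = 2.73 pp.
Total hours worked: 0.74 × (-0.3) = -0.222 pp.
TFP growth = 6.5 − 2.508 = 3.992%.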